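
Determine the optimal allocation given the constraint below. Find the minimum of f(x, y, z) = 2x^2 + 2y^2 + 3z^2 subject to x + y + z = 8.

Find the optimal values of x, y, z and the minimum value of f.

Using Lagrange multipliers on f = 2x^2 + 2y^2 + 3z^2 with constraint x + y + z = 8:
Conditions: 2*2*x = lambda, 2*2*y = lambda, 2*3*z = lambda
So x = lambda/4, y = lambda/4, z = lambda/6
Substituting into constraint: lambda * (2/3) = 8
lambda = 12
x = 3, y = 3, z = 2
Minimum value = 48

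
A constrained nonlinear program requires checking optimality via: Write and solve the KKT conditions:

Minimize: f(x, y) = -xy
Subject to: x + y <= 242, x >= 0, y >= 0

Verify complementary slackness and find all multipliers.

Problem: min -xy s.t. x + y <= 242 (multiplier lambda), x >= 0 (mu_x), y >= 0 (mu_y)
KKT stationarity: -y + lambda - mu_x = 0, -x + lambda - mu_y = 0, with lambda, mu_x, mu_y >= 0
Complementary slackness: lambda*(x + y - 242) = 0, mu_x*x = 0, mu_y*y = 0
If lambda = 0: y = -mu_x <= 0 and x = -mu_y <= 0 force x = y = 0 with f = 0; but x = y = 121 is feasible with f = -14641 < 0, so this is not the minimum. Hence lambda > 0 and x + y = 242.
Try x > 0, y > 0 (so mu_x = mu_y = 0): y = lambda, x = lambda => x = y = lambda
x + y = 242 => 2*lambda = 242 => lambda = 121
x* = y* = 121 > 0, consistent with mu_x = mu_y = 0.
(Any feasible point with x = 0 or y = 0 has f = 0 > -14641, so the minimum is not on those boundaries.)
min(-xy) = -14641 (i.e. max xy = 14641)
Multipliers: lambda = 121, mu_x = 0, mu_y = 0
Complementary slackness: lambda*(x + y - 242) = 121*(121 + 121 - 242) = 0, mu_x*x = 0*121 = 0, mu_y*y = 0*121 = 0. Satisfied.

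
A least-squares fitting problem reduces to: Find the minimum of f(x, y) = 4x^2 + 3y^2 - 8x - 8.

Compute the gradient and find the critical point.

f(x,y) = 4x^2 + 3y^2 - 8x - 8
df/dx = 8x + (-8) = 0  =>  x = 1
df/dy = 6y + (0) = 0  =>  y = 0
f(1, 0) = 4*(1)^2 + 3*(0)^2 + -8*(1) + -8 = -12
Hessian is diagonal with entries 8, 6 > 0, so this is a minimum.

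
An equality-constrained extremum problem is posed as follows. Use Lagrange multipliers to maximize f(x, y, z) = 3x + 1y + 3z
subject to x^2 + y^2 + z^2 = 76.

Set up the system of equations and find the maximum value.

Lagrange conditions: 3 = 2*lambda*x, 1 = 2*lambda*y, 3 = 2*lambda*z
So x:3 = y:1 = z:3, i.e. x = 3t, y = 1t, z = 3t
Constraint: t^2*(3^2 + 1^2 + 3^2) = 76
  t^2 * 19 = 76  =>  t = sqrt(4)
Maximum = 3*3t + 1*1t + 3*3t = 19*sqrt(4) = 38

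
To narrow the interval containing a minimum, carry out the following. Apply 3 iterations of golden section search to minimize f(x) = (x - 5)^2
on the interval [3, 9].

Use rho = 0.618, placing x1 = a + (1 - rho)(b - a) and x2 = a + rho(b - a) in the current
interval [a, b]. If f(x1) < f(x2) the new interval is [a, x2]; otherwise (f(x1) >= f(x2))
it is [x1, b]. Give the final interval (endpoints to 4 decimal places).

Golden section search for min of f(x) = (x - 5)^2 on [3, 9].
Each step: x1 = a + (1 - rho)(b - a), x2 = a + rho(b - a); if f(x1) < f(x2) keep [a, x2], otherwise keep [x1, b].
Step 1: [3.0000, 9.0000], x1=5.2920 (f=0.0853), x2=6.7080 (f=2.9173); f(x1) < f(x2) => keep [3.0000, 6.7080]
Step 2: [3.0000, 6.7080], x1=4.4165 (f=0.3405), x2=5.2915 (f=0.0850); f(x1) > f(x2) => keep [4.4165, 6.7080]
Step 3: [4.4165, 6.7080], x1=5.2918 (f=0.0852), x2=5.8326 (f=0.6933); f(x1) < f(x2) => keep [4.4165, 5.8326]
Final interval: [4.4165, 5.8326]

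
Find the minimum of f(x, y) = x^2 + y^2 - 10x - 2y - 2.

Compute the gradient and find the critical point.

f(x,y) = x^2 + y^2 - 10x - 2y - 2
df/dx = 2x + (-10) = 0  =>  x = 5
df/dy = 2y + (-2) = 0  =>  y = 1
f(5, 1) = 1*(5)^2 + 1*(1)^2 + -10*(5) + -2*(1) + -2 = -28
Hessian is diagonal with entries 2, 2 > 0, so this is a minimum.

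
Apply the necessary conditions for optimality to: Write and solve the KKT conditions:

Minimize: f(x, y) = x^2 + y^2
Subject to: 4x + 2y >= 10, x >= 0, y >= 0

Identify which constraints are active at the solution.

KKT conditions for min x^2 + y^2 s.t. 4x + 2y >= 10, x >= 0, y >= 0:
Stationarity: 2x = mu*4 + mu_x, 2y = mu*2 + mu_y, with mu, mu_x, mu_y >= 0
Complementary slackness: mu*(4x + 2y - 10) = 0, mu_x*x = 0, mu_y*y = 0
(0, 0) is infeasible (4*0 + 2*0 < 10), so if mu = 0 stationarity would force x = mu_x/2 >= 0, y = mu_y/2 >= 0 with mu_x*x = mu_y*y = 0, i.e. x = y = 0: contradiction. Hence mu > 0 and 4x + 2y = 10 is active.
Try x > 0, y > 0 (so mu_x = mu_y = 0): x = 4*mu/2, y = 2*mu/2
Substitute: 4*(4*mu/2) + 2*(2*mu/2) = 10
  mu*20/2 = 10 => mu = 1
x* = 2 > 0, y* = 1 > 0, consistent with mu_x = mu_y = 0.
f is convex and the constraints are linear, so this KKT point is the global minimum.
f* = 5
Active constraints: 4x + 2y >= 10 (holds with equality, mu = 1 > 0); x >= 0 and y >= 0 are inactive (mu_x = mu_y = 0).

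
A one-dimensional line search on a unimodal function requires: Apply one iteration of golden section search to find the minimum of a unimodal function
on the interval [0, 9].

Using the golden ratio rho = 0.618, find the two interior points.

Golden section search on [0, 9].
Golden ratio rho = 0.618 (approx).
Interior points:
  x_1 = 0 + (1-0.618)*9 = 3.4380
  x_2 = 0 + 0.618*9 = 5.5620
Compare f(x_1) and f(x_2) to determine which subinterval to keep.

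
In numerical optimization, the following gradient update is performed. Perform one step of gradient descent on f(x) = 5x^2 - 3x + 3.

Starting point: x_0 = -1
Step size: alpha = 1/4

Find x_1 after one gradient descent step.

f(x) = 5x^2 - 3x + 3
f'(x) = 10x - 3
f'(-1) = 10*-1 + (-3) = -13
x_1 = x_0 - alpha * f'(x_0) = -1 - 1/4 * -13 = 9/4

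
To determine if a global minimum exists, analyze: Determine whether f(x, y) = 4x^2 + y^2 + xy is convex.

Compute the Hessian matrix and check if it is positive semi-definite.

f(x,y) = 4x^2 + y^2 + xy
Hessian H = [[8, 1], [1, 2]]
trace(H) = 10, det(H) = 15
Eigenvalues: (10 +/- sqrt(40)) / 2 = 8.162, 1.838
Since both eigenvalues > 0, f is convex.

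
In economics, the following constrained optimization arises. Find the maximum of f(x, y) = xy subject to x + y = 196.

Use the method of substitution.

Substitute y = 196 - x into f(x,y) = xy:
g(x) = x(196 - x) = 196x - x^2
g'(x) = 196 - 2x = 0  =>  x = 98
y = 196 - 98 = 98
Maximum value = 98 * 98 = 9604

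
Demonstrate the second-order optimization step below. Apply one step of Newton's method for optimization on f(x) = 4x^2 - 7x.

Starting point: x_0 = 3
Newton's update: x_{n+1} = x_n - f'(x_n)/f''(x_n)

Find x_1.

f(x) = 4x^2 - 7x
f'(x) = 8x + (-7), f''(x) = 8
Newton step: x_1 = x_0 - f'(x_0)/f''(x_0)
f'(3) = 17
x_1 = 3 - 17/8 = 7/8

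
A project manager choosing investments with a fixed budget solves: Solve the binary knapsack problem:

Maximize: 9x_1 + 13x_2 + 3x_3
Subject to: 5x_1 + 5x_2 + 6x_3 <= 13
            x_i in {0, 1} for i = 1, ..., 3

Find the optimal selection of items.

Items: item 1 (v=9, w=5), item 2 (v=13, w=5), item 3 (v=3, w=6)
Capacity: 13
Checking all 8 subsets (w = total weight, v = total value):
  {}: w = 0, v = 0
  {1}: w = 5, v = 9
  {2}: w = 5, v = 13
  {3}: w = 6, v = 3
  {1, 2}: w = 10, v = 22
  {1, 3}: w = 11, v = 12
  {2, 3}: w = 11, v = 16
  {1, 2, 3}: w = 16 > 13, infeasible
Best feasible subset: items [1, 2]
Total weight: 10 <= 13, total value: 22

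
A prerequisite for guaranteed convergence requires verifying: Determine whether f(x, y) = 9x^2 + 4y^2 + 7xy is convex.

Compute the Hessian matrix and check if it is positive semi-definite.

f(x,y) = 9x^2 + 4y^2 + 7xy
Hessian H = [[18, 7], [7, 8]]
trace(H) = 26, det(H) = 95
Eigenvalues: (26 +/- sqrt(296)) / 2 = 21.6, 4.398
Since both eigenvalues > 0, f is convex.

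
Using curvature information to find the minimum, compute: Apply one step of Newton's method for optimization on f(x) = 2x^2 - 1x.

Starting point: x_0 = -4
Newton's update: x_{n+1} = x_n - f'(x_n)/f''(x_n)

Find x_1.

f(x) = 2x^2 - 1x
f'(x) = 4x + (-1), f''(x) = 4
Newton step: x_1 = x_0 - f'(x_0)/f''(x_0)
f'(-4) = -17
x_1 = -4 - -17/4 = 1/4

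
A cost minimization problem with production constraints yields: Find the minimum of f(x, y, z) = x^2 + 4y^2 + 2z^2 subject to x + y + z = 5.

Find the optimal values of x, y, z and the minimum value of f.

Using Lagrange multipliers on f = x^2 + 4y^2 + 2z^2 with constraint x + y + z = 5:
Conditions: 2*1*x = lambda, 2*4*y = lambda, 2*2*z = lambda
So x = lambda/2, y = lambda/8, z = lambda/4
Substituting into constraint: lambda * (7/8) = 5
lambda = 40/7
x = 20/7, y = 5/7, z = 10/7
Minimum value = 100/7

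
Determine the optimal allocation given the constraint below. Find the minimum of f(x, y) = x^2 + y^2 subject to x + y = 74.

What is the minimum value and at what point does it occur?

Substitute y = 74 - x into f(x,y) = x^2 + y^2:
g(x) = x^2 + (74 - x)^2 = 2x^2 - 148x + 5476
g'(x) = 4x - 148 = 0  =>  x = 37
y = 74 - 37 = 37
Minimum value = 37^2 + 37^2 = 2738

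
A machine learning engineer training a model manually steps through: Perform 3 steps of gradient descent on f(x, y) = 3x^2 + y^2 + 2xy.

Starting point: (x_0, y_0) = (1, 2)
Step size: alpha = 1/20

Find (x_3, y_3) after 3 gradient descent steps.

f(x,y) = 3x^2 + y^2 + 2xy
grad_x = 6x + 2y, grad_y = 2y + 2x
Step 1: grad = (10, 6), (1/2, 17/10)
Step 2: grad = (32/5, 22/5), (9/50, 37/25)
Step 3: grad = (101/25, 83/25), (-11/500, 657/500)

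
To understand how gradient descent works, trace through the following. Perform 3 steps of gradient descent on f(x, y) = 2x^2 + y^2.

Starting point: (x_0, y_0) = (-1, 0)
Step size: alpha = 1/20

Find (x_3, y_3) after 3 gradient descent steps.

f(x,y) = 2x^2 + y^2
grad_x = 4x + 0y, grad_y = 2y + 0x
Step 1: grad = (-4, 0), (-4/5, 0)
Step 2: grad = (-16/5, 0), (-16/25, 0)
Step 3: grad = (-64/25, 0), (-64/125, 0)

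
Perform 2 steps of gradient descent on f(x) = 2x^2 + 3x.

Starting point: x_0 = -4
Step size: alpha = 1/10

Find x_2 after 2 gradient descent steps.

f(x) = 2x^2 + 3x, f'(x) = 4x + (3)
Step 1: f'(-4) = -13, x_1 = -4 - 1/10 * -13 = -27/10
Step 2: f'(-27/10) = -39/5, x_2 = -27/10 - 1/10 * -39/5 = -48/25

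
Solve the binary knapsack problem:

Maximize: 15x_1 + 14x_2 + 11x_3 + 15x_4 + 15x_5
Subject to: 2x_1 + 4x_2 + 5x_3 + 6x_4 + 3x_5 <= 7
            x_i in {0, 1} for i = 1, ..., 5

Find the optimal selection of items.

Items: item 1 (v=15, w=2), item 2 (v=14, w=4), item 3 (v=11, w=5), item 4 (v=15, w=6), item 5 (v=15, w=3)
Capacity: 7
Checking all 32 subsets (w = total weight, v = total value):
  {}: w = 0, v = 0
  {1}: w = 2, v = 15
  {2}: w = 4, v = 14
  {3}: w = 5, v = 11
  {4}: w = 6, v = 15
  {5}: w = 3, v = 15
  {1, 2}: w = 6, v = 29
  {1, 3}: w = 7, v = 26
  {1, 4}: w = 8 > 7, infeasible
  {1, 5}: w = 5, v = 30
  {2, 3}: w = 9 > 7, infeasible
  {2, 4}: w = 10 > 7, infeasible
  {2, 5}: w = 7, v = 29
  {3, 4}: w = 11 > 7, infeasible
  {3, 5}: w = 8 > 7, infeasible
  {4, 5}: w = 9 > 7, infeasible
  {1, 2, 3}: w = 11 > 7, infeasible
  {1, 2, 4}: w = 12 > 7, infeasible
  {1, 2, 5}: w = 9 > 7, infeasible
  {1, 3, 4}: w = 13 > 7, infeasible
  {1, 3, 5}: w = 10 > 7, infeasible
  {1, 4, 5}: w = 11 > 7, infeasible
  {2, 3, 4}: w = 15 > 7, infeasible
  {2, 3, 5}: w = 12 > 7, infeasible
  {2, 4, 5}: w = 13 > 7, infeasible
  {3, 4, 5}: w = 14 > 7, infeasible
  {1, 2, 3, 4}: w = 17 > 7, infeasible
  {1, 2, 3, 5}: w = 14 > 7, infeasible
  {1, 2, 4, 5}: w = 15 > 7, infeasible
  {1, 3, 4, 5}: w = 16 > 7, infeasible
  {2, 3, 4, 5}: w = 18 > 7, infeasible
  {1, 2, 3, 4, 5}: w = 20 > 7, infeasible
Best feasible subset: items [1, 5]
Total weight: 5 <= 7, total value: 30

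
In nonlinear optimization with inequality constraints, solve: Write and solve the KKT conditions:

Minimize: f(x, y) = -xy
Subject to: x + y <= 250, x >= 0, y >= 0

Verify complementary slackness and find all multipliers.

Problem: min -xy s.t. x + y <= 250 (multiplier lambda), x >= 0 (mu_x), y >= 0 (mu_y)
KKT stationarity: -y + lambda - mu_x = 0, -x + lambda - mu_y = 0, with lambda, mu_x, mu_y >= 0
Complementary slackness: lambda*(x + y - 250) = 0, mu_x*x = 0, mu_y*y = 0
If lambda = 0: y = -mu_x <= 0 and x = -mu_y <= 0 force x = y = 0 with f = 0; but x = y = 125 is feasible with f = -15625 < 0, so this is not the minimum. Hence lambda > 0 and x + y = 250.
Try x > 0, y > 0 (so mu_x = mu_y = 0): y = lambda, x = lambda => x = y = lambda
x + y = 250 => 2*lambda = 250 => lambda = 125
x* = y* = 125 > 0, consistent with mu_x = mu_y = 0.
(Any feasible point with x = 0 or y = 0 has f = 0 > -15625, so the minimum is not on those boundaries.)
min(-xy) = -15625 (i.e. max xy = 15625)
Multipliers: lambda = 125, mu_x = 0, mu_y = 0
Complementary slackness: lambda*(x + y - 250) = 125*(125 + 125 - 250) = 0, mu_x*x = 0*125 = 0, mu_y*y = 0*125 = 0. Satisfied.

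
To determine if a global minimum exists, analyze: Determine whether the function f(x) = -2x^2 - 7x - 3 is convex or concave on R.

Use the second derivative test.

f(x) = -2x^2 - 7x - 3
f'(x) = -4x - 7
f''(x) = -4
Since f''(x) = -4 < 0 for all x, f is concave on R.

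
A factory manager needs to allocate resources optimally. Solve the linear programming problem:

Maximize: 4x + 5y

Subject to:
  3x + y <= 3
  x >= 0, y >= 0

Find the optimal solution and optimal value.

The feasible region has vertices at [(0, 0), (1, 0), (0, 3)].
Checking objective 4x + 5y at each vertex:
  (0, 0): 4*0 + 5*0 = 0
  (1, 0): 4*1 + 5*0 = 4
  (0, 3): 4*0 + 5*3 = 15
Maximum is 15 at (0, 3).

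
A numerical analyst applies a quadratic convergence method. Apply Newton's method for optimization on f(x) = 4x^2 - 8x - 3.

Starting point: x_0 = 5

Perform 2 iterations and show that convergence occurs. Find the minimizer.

f(x) = 4x^2 - 8x - 3, f'(x) = 8x + (-8), f''(x) = 8
Step 1: f'(5) = 32, x_1 = 5 - 32/8 = 1
Step 2: f'(1) = 0, x_2 = 1 (converged)
Newton's method converges in 1 step for quadratics.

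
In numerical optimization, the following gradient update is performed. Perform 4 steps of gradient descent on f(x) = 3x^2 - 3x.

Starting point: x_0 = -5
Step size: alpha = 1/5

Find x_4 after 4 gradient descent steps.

f(x) = 3x^2 - 3x, f'(x) = 6x + (-3)
Step 1: f'(-5) = -33, x_1 = -5 - 1/5 * -33 = 8/5
Step 2: f'(8/5) = 33/5, x_2 = 8/5 - 1/5 * 33/5 = 7/25
Step 3: f'(7/25) = -33/25, x_3 = 7/25 - 1/5 * -33/25 = 68/125
Step 4: f'(68/125) = 33/125, x_4 = 68/125 - 1/5 * 33/125 = 307/625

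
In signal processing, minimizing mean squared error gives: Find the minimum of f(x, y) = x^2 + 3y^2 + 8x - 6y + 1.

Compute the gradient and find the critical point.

f(x,y) = x^2 + 3y^2 + 8x - 6y + 1
df/dx = 2x + (8) = 0  =>  x = -4
df/dy = 6y + (-6) = 0  =>  y = 1
f(-4, 1) = 1*(-4)^2 + 3*(1)^2 + 8*(-4) + -6*(1) + 1 = -18
Hessian is diagonal with entries 2, 6 > 0, so this is a minimum.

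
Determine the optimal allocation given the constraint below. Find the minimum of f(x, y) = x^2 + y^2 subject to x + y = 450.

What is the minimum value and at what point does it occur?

Substitute y = 450 - x into f(x,y) = x^2 + y^2:
g(x) = x^2 + (450 - x)^2 = 2x^2 - 900x + 202500
g'(x) = 4x - 900 = 0  =>  x = 225
y = 450 - 225 = 225
Minimum value = 225^2 + 225^2 = 101250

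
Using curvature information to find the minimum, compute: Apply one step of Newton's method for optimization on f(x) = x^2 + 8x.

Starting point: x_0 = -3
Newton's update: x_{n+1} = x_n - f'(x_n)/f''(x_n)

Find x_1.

f(x) = x^2 + 8x
f'(x) = 2x + (8), f''(x) = 2
Newton step: x_1 = x_0 - f'(x_0)/f''(x_0)
f'(-3) = 2
x_1 = -3 - 2/2 = -4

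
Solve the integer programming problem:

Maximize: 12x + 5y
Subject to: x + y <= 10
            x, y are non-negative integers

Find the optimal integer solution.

Objective: 12x + 5y, constraint: x + y <= 10
Coefficient of x is 12 >= coefficient of y is 5, so allocate the entire budget to x.
Optimal: x = 10, y = 0, value = 120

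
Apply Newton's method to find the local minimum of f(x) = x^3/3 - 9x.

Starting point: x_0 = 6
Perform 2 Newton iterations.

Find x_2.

f(x) = x^3/3 - 9x
f'(x) = x^2 - 9, f''(x) = 2x
Newton update: x_{n+1} = x_n - (x_n^2 - 9)/(2*x_n)
Step 1: x_0 = 6, f'=27, f''=12, x_1 = 15/4
Step 2: x_1 = 15/4, f'=81/16, f''=15/2, x_2 = 123/40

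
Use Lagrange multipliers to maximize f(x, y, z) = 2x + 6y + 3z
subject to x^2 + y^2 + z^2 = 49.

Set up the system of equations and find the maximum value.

Lagrange conditions: 2 = 2*lambda*x, 6 = 2*lambda*y, 3 = 2*lambda*z
So x:2 = y:6 = z:3, i.e. x = 2t, y = 6t, z = 3t
Constraint: t^2*(2^2 + 6^2 + 3^2) = 49
  t^2 * 49 = 49  =>  t = sqrt(1)
Maximum = 2*2t + 6*6t + 3*3t = 49*sqrt(1) = 49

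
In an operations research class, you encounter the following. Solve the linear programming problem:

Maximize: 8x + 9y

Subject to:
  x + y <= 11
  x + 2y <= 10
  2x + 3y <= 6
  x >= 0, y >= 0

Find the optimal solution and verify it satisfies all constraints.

Feasible vertices: (0, 0), (0, 2), (3, 0)
Objective 8x + 9y at each vertex:
  (0, 0): 0
  (0, 2): 18
  (3, 0): 24
Maximum is 24 at (3, 0).
Verify constraints at (x, y) = (3, 0):
  1*3 + 1*0 = 3 <= 11
  1*3 + 2*0 = 3 <= 10
  2*3 + 3*0 = 6 <= 6 (active)
  x = 3 >= 0, y = 0 >= 0. All constraints satisfied.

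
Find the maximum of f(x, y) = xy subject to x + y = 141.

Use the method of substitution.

Substitute y = 141 - x into f(x,y) = xy:
g(x) = x(141 - x) = 141x - x^2
g'(x) = 141 - 2x = 0  =>  x = 141/2
y = 141 - 141/2 = 141/2
Maximum value = (141/2) * (141/2) = 19881/4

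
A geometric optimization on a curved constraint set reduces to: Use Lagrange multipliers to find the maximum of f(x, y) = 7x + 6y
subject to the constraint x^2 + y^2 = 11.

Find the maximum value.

Set up Lagrange conditions: grad f = lambda * grad g
  7 = 2*lambda*x
  6 = 2*lambda*y
From these: x/y = 7/6, so x = 7t, y = 6t for some t.
Substitute into constraint: (7t)^2 + (6t)^2 = 11
  t^2 * 85 = 11
  t = sqrt(11/85)
Maximum = 7*x + 6*y = (7^2 + 6^2)*t = 85 * sqrt(11/85) = sqrt(935)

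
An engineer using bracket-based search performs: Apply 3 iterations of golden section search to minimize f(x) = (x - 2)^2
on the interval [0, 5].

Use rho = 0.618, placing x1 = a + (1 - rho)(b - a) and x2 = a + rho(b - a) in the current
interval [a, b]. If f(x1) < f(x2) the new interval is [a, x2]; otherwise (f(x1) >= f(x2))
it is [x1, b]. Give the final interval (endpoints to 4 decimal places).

Golden section search for min of f(x) = (x - 2)^2 on [0, 5].
Each step: x1 = a + (1 - rho)(b - a), x2 = a + rho(b - a); if f(x1) < f(x2) keep [a, x2], otherwise keep [x1, b].
Step 1: [0.0000, 5.0000], x1=1.9100 (f=0.0081), x2=3.0900 (f=1.1881); f(x1) < f(x2) => keep [0.0000, 3.0900]
Step 2: [0.0000, 3.0900], x1=1.1804 (f=0.6718), x2=1.9096 (f=0.0082); f(x1) > f(x2) => keep [1.1804, 3.0900]
Step 3: [1.1804, 3.0900], x1=1.9099 (f=0.0081), x2=2.3605 (f=0.1300); f(x1) < f(x2) => keep [1.1804, 2.3605]
Final interval: [1.1804, 2.3605]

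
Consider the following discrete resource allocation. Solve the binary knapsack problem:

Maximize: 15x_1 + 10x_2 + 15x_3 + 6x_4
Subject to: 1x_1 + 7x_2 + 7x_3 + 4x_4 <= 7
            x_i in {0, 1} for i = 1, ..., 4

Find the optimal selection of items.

Items: item 1 (v=15, w=1), item 2 (v=10, w=7), item 3 (v=15, w=7), item 4 (v=6, w=4)
Capacity: 7
Checking all 16 subsets (w = total weight, v = total value):
  {}: w = 0, v = 0
  {1}: w = 1, v = 15
  {2}: w = 7, v = 10
  {3}: w = 7, v = 15
  {4}: w = 4, v = 6
  {1, 2}: w = 8 > 7, infeasible
  {1, 3}: w = 8 > 7, infeasible
  {1, 4}: w = 5, v = 21
  {2, 3}: w = 14 > 7, infeasible
  {2, 4}: w = 11 > 7, infeasible
  {3, 4}: w = 11 > 7, infeasible
  {1, 2, 3}: w = 15 > 7, infeasible
  {1, 2, 4}: w = 12 > 7, infeasible
  {1, 3, 4}: w = 12 > 7, infeasible
  {2, 3, 4}: w = 18 > 7, infeasible
  {1, 2, 3, 4}: w = 19 > 7, infeasible
Best feasible subset: items [1, 4]
Total weight: 5 <= 7, total value: 21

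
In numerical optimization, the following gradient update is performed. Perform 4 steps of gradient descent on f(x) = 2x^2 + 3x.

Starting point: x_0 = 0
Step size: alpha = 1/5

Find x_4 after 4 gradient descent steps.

f(x) = 2x^2 + 3x, f'(x) = 4x + (3)
Step 1: f'(0) = 3, x_1 = 0 - 1/5 * 3 = -3/5
Step 2: f'(-3/5) = 3/5, x_2 = -3/5 - 1/5 * 3/5 = -18/25
Step 3: f'(-18/25) = 3/25, x_3 = -18/25 - 1/5 * 3/25 = -93/125
Step 4: f'(-93/125) = 3/125, x_4 = -93/125 - 1/5 * 3/125 = -468/625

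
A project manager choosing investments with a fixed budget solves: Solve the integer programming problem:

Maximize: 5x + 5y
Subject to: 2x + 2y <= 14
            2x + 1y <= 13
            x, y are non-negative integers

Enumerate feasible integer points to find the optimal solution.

Constraint 1: 2x + 2y <= 14
Constraint 2: 2x + 1y <= 13
Feasible x range (need y >= 0): 0 <= x <= min(14/2, 13/2) => x in {0, ..., 6}.
Enumerate feasible integer points row by row (the coefficient of y is 5 > 0, so for each x the largest feasible y gives the best value):
  x = 0: y <= min((14 - 2*0)/2, (13 - 2*0)/1) => y in {0, ..., 7}; best 5*0 + 5*7 = 35
  x = 1: y <= min((14 - 2*1)/2, (13 - 2*1)/1) => y in {0, ..., 6}; best 5*1 + 5*6 = 35
  x = 2: y <= min((14 - 2*2)/2, (13 - 2*2)/1) => y in {0, ..., 5}; best 5*2 + 5*5 = 35
  x = 3: y <= min((14 - 2*3)/2, (13 - 2*3)/1) => y in {0, ..., 4}; best 5*3 + 5*4 = 35
  x = 4: y <= min((14 - 2*4)/2, (13 - 2*4)/1) => y in {0, ..., 3}; best 5*4 + 5*3 = 35
  x = 5: y <= min((14 - 2*5)/2, (13 - 2*5)/1) => y in {0, ..., 2}; best 5*5 + 5*2 = 35
  x = 6: y <= min((14 - 2*6)/2, (13 - 2*6)/1) => y in {0, ..., 1}; best 5*6 + 5*1 = 35
The maximum 5x + 5y = 35 is achieved at x = 0, y = 7.
(The same value 35 is also attained at (1, 6), (2, 5), (3, 4), (4, 3), (5, 2), (6, 1).)
Check: 2*0 + 2*7 = 14 <= 14 and 2*0 + 1*7 = 7 <= 13.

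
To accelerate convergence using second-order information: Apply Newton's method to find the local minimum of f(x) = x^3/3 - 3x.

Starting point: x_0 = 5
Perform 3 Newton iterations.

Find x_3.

f(x) = x^3/3 - 3x
f'(x) = x^2 - 3, f''(x) = 2x
Newton update: x_{n+1} = x_n - (x_n^2 - 3)/(2*x_n)
Step 1: x_0 = 5, f'=22, f''=10, x_1 = 14/5
Step 2: x_1 = 14/5, f'=121/25, f''=28/5, x_2 = 271/140
Step 3: x_2 = 271/140, f'=14641/19600, f''=271/70, x_3 = 132241/75880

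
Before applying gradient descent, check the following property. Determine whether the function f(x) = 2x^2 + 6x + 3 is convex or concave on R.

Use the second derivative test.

f(x) = 2x^2 + 6x + 3
f'(x) = 4x + 6
f''(x) = 4
Since f''(x) = 4 > 0 for all x, f is convex on R.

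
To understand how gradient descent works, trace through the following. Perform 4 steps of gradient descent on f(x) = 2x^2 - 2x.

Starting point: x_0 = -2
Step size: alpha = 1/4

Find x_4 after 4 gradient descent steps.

f(x) = 2x^2 - 2x, f'(x) = 4x + (-2)
Step 1: f'(-2) = -10, x_1 = -2 - 1/4 * -10 = 1/2
Step 2: f'(1/2) = 0, x_2 = 1/2 - 1/4 * 0 = 1/2
Step 3: f'(1/2) = 0, x_3 = 1/2 - 1/4 * 0 = 1/2
Step 4: f'(1/2) = 0, x_4 = 1/2 - 1/4 * 0 = 1/2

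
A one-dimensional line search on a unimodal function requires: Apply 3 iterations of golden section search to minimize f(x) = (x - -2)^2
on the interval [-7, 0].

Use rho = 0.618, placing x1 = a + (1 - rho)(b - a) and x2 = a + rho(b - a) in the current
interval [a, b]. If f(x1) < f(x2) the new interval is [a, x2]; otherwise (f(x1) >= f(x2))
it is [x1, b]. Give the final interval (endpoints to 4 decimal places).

Golden section search for min of f(x) = (x - -2)^2 on [-7, 0].
Each step: x1 = a + (1 - rho)(b - a), x2 = a + rho(b - a); if f(x1) < f(x2) keep [a, x2], otherwise keep [x1, b].
Step 1: [-7.0000, 0.0000], x1=-4.3260 (f=5.4103), x2=-2.6740 (f=0.4543); f(x1) > f(x2) => keep [-4.3260, 0.0000]
Step 2: [-4.3260, 0.0000], x1=-2.6735 (f=0.4536), x2=-1.6525 (f=0.1207); f(x1) > f(x2) => keep [-2.6735, 0.0000]
Step 3: [-2.6735, 0.0000], x1=-1.6522 (f=0.1210), x2=-1.0213 (f=0.9579); f(x1) < f(x2) => keep [-2.6735, -1.0213]
Final interval: [-2.6735, -1.0213]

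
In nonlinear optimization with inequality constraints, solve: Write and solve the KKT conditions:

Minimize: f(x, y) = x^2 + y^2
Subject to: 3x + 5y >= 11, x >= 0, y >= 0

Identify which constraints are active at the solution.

KKT conditions for min x^2 + y^2 s.t. 3x + 5y >= 11, x >= 0, y >= 0:
Stationarity: 2x = mu*3 + mu_x, 2y = mu*5 + mu_y, with mu, mu_x, mu_y >= 0
Complementary slackness: mu*(3x + 5y - 11) = 0, mu_x*x = 0, mu_y*y = 0
(0, 0) is infeasible (3*0 + 5*0 < 11), so if mu = 0 stationarity would force x = mu_x/2 >= 0, y = mu_y/2 >= 0 with mu_x*x = mu_y*y = 0, i.e. x = y = 0: contradiction. Hence mu > 0 and 3x + 5y = 11 is active.
Try x > 0, y > 0 (so mu_x = mu_y = 0): x = 3*mu/2, y = 5*mu/2
Substitute: 3*(3*mu/2) + 5*(5*mu/2) = 11
  mu*34/2 = 11 => mu = 11/17
x* = 33/34 > 0, y* = 55/34 > 0, consistent with mu_x = mu_y = 0.
f is convex and the constraints are linear, so this KKT point is the global minimum.
f* = 121/34
Active constraints: 3x + 5y >= 11 (holds with equality, mu = 11/17 > 0); x >= 0 and y >= 0 are inactive (mu_x = mu_y = 0).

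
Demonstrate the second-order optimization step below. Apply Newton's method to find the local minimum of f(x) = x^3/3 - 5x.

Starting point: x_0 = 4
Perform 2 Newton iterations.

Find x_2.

f(x) = x^3/3 - 5x
f'(x) = x^2 - 5, f''(x) = 2x
Newton update: x_{n+1} = x_n - (x_n^2 - 5)/(2*x_n)
Step 1: x_0 = 4, f'=11, f''=8, x_1 = 21/8
Step 2: x_1 = 21/8, f'=121/64, f''=21/4, x_2 = 761/336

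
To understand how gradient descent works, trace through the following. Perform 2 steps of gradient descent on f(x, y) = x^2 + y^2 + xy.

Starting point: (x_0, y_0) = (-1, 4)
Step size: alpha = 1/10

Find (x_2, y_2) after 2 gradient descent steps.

f(x,y) = x^2 + y^2 + xy
grad_x = 2x + 1y, grad_y = 2y + 1x
Step 1: grad = (2, 7), (-6/5, 33/10)
Step 2: grad = (9/10, 27/5), (-129/100, 69/25)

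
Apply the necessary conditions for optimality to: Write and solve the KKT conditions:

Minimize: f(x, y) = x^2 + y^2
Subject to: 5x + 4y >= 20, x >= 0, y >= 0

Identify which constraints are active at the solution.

KKT conditions for min x^2 + y^2 s.t. 5x + 4y >= 20, x >= 0, y >= 0:
Stationarity: 2x = mu*5 + mu_x, 2y = mu*4 + mu_y, with mu, mu_x, mu_y >= 0
Complementary slackness: mu*(5x + 4y - 20) = 0, mu_x*x = 0, mu_y*y = 0
(0, 0) is infeasible (5*0 + 4*0 < 20), so if mu = 0 stationarity would force x = mu_x/2 >= 0, y = mu_y/2 >= 0 with mu_x*x = mu_y*y = 0, i.e. x = y = 0: contradiction. Hence mu > 0 and 5x + 4y = 20 is active.
Try x > 0, y > 0 (so mu_x = mu_y = 0): x = 5*mu/2, y = 4*mu/2
Substitute: 5*(5*mu/2) + 4*(4*mu/2) = 20
  mu*41/2 = 20 => mu = 40/41
x* = 100/41 > 0, y* = 80/41 > 0, consistent with mu_x = mu_y = 0.
f is convex and the constraints are linear, so this KKT point is the global minimum.
f* = 400/41
Active constraints: 5x + 4y >= 20 (holds with equality, mu = 40/41 > 0); x >= 0 and y >= 0 are inactive (mu_x = mu_y = 0).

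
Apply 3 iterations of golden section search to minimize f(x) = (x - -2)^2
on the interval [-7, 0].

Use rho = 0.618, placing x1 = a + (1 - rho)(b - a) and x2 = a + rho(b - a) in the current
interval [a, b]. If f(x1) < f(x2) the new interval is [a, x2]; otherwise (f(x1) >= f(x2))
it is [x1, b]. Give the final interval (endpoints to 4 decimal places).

Golden section search for min of f(x) = (x - -2)^2 on [-7, 0].
Each step: x1 = a + (1 - rho)(b - a), x2 = a + rho(b - a); if f(x1) < f(x2) keep [a, x2], otherwise keep [x1, b].
Step 1: [-7.0000, 0.0000], x1=-4.3260 (f=5.4103), x2=-2.6740 (f=0.4543); f(x1) > f(x2) => keep [-4.3260, 0.0000]
Step 2: [-4.3260, 0.0000], x1=-2.6735 (f=0.4536), x2=-1.6525 (f=0.1207); f(x1) > f(x2) => keep [-2.6735, 0.0000]
Step 3: [-2.6735, 0.0000], x1=-1.6522 (f=0.1210), x2=-1.0213 (f=0.9579); f(x1) < f(x2) => keep [-2.6735, -1.0213]
Final interval: [-2.6735, -1.0213]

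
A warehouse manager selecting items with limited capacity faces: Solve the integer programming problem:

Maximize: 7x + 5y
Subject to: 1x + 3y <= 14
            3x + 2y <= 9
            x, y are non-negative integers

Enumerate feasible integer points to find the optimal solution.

Constraint 1: 1x + 3y <= 14
Constraint 2: 3x + 2y <= 9
Feasible x range (need y >= 0): 0 <= x <= min(14/1, 9/3) => x in {0, ..., 3}.
Enumerate feasible integer points row by row (the coefficient of y is 5 > 0, so for each x the largest feasible y gives the best value):
  x = 0: y <= min((14 - 1*0)/3, (9 - 3*0)/2) => y in {0, ..., 4}; best 7*0 + 5*4 = 20
  x = 1: y <= min((14 - 1*1)/3, (9 - 3*1)/2) => y in {0, ..., 3}; best 7*1 + 5*3 = 22
  x = 2: y <= min((14 - 1*2)/3, (9 - 3*2)/2) => y in {0, ..., 1}; best 7*2 + 5*1 = 19
  x = 3: y <= min((14 - 1*3)/3, (9 - 3*3)/2) => y in {0}; best 7*3 + 5*0 = 21
The maximum 7x + 5y = 22 is achieved at x = 1, y = 3.
Check: 1*1 + 3*3 = 10 <= 14 and 3*1 + 2*3 = 9 <= 9.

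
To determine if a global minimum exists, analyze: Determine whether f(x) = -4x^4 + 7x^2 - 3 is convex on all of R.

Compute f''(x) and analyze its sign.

f(x) = -4x^4 + 7x^2 - 3
f'(x) = -16x^3 + 14x
f''(x) = -48x^2 + 14
f''(x) = -48x^2 + 14 -> -inf as |x| -> inf
Therefore, f is not globally convex on R.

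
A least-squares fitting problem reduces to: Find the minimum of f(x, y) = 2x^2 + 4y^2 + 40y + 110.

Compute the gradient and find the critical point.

f(x,y) = 2x^2 + 4y^2 + 40y + 110
df/dx = 4x + (0) = 0  =>  x = 0
df/dy = 8y + (40) = 0  =>  y = -5
f(0, -5) = 2*(0)^2 + 4*(-5)^2 + 40*(-5) + 110 = 10
Hessian is diagonal with entries 4, 8 > 0, so this is a minimum.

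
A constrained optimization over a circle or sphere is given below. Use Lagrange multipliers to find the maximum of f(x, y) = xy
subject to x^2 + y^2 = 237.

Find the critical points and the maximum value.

Lagrange conditions: y = 2*lambda*x and x = 2*lambda*y
If x = 0 then y = 0, violating the constraint, so x, y != 0.
Dividing: y/x = x/y => x^2 = y^2 => y = x or y = -x
Constraint: 2x^2 = 237 => x^2 = 237/2 => x = +/-sqrt(237/2)
Critical points: (sqrt(237/2), sqrt(237/2)), (-sqrt(237/2), -sqrt(237/2)), (sqrt(237/2), -sqrt(237/2)), (-sqrt(237/2), sqrt(237/2))
  y = x:  xy = x^2 = 237/2  at (sqrt(237/2), sqrt(237/2)) and (-sqrt(237/2), -sqrt(237/2))
  y = -x: xy = -x^2 = -237/2 at (sqrt(237/2), -sqrt(237/2)) and (-sqrt(237/2), sqrt(237/2))
Maximum xy = 237/2 at (sqrt(237/2), sqrt(237/2)) and (-sqrt(237/2), -sqrt(237/2))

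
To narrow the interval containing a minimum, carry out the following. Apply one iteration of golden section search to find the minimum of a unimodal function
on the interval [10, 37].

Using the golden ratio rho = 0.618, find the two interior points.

Golden section search on [10, 37].
Golden ratio rho = 0.618 (approx).
Interior points:
  x_1 = 10 + (1-0.618)*27 = 20.3140
  x_2 = 10 + 0.618*27 = 26.6860
Compare f(x_1) and f(x_2) to determine which subinterval to keep.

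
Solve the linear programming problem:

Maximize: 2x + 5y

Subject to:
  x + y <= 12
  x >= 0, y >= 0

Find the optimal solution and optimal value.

The feasible region has vertices at [(0, 0), (12, 0), (0, 12)].
Checking objective 2x + 5y at each vertex:
  (0, 0): 2*0 + 5*0 = 0
  (12, 0): 2*12 + 5*0 = 24
  (0, 12): 2*0 + 5*12 = 60
Maximum is 60 at (0, 12).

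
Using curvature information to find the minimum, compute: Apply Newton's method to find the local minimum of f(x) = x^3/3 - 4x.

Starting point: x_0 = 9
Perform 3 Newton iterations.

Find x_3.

f(x) = x^3/3 - 4x
f'(x) = x^2 - 4, f''(x) = 2x
Newton update: x_{n+1} = x_n - (x_n^2 - 4)/(2*x_n)
Step 1: x_0 = 9, f'=77, f''=18, x_1 = 85/18
Step 2: x_1 = 85/18, f'=5929/324, f''=85/9, x_2 = 8521/3060
Step 3: x_2 = 8521/3060, f'=35153041/9363600, f''=8521/1530, x_3 = 110061841/52148520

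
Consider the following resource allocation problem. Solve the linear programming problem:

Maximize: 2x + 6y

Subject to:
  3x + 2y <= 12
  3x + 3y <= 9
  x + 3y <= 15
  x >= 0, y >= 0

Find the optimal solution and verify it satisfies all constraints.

Feasible vertices: (0, 0), (0, 3), (3, 0)
Objective 2x + 6y at each vertex:
  (0, 0): 0
  (0, 3): 18
  (3, 0): 6
Maximum is 18 at (0, 3).
Verify constraints at (x, y) = (0, 3):
  3*0 + 2*3 = 6 <= 12
  3*0 + 3*3 = 9 <= 9 (active)
  1*0 + 3*3 = 9 <= 15
  x = 0 >= 0, y = 3 >= 0. All constraints satisfied.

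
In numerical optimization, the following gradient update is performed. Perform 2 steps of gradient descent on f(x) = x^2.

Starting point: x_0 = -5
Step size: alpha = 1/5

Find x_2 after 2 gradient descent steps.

f(x) = x^2, f'(x) = 2x + (0)
Step 1: f'(-5) = -10, x_1 = -5 - 1/5 * -10 = -3
Step 2: f'(-3) = -6, x_2 = -3 - 1/5 * -6 = -9/5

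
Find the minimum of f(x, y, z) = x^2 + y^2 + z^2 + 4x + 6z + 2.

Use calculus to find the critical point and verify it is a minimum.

f(x,y,z) = x^2 + y^2 + z^2 + 4x + 6z + 2
df/dx = 2x + (4) = 0 => x = -2
df/dy = 2y + (0) = 0 => y = 0
df/dz = 2z + (6) = 0 => z = -3
f(-2,0,-3) = 1*(-2)^2 + 1*(0)^2 + 1*(-3)^2 + 4*(-2) + 6*(-3) + 2 = -11
Hessian is diagonal with entries 2, 2, 2 > 0, confirmed minimum.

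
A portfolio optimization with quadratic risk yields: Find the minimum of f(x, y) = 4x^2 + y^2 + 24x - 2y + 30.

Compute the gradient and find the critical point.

f(x,y) = 4x^2 + y^2 + 24x - 2y + 30
df/dx = 8x + (24) = 0  =>  x = -3
df/dy = 2y + (-2) = 0  =>  y = 1
f(-3, 1) = 4*(-3)^2 + 1*(1)^2 + 24*(-3) + -2*(1) + 30 = -7
Hessian is diagonal with entries 8, 2 > 0, so this is a minimum.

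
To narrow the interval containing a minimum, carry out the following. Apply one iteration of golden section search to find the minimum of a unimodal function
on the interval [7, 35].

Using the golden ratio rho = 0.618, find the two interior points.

Golden section search on [7, 35].
Golden ratio rho = 0.618 (approx).
Interior points:
  x_1 = 7 + (1-0.618)*28 = 17.6960
  x_2 = 7 + 0.618*28 = 24.3040
Compare f(x_1) and f(x_2) to determine which subinterval to keep.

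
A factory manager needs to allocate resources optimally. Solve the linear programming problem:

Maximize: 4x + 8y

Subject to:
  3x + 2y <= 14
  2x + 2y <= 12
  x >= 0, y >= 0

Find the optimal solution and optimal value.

Feasible vertices: (0, 0), (0, 6), (2, 4), (14/3, 0)
Objective 4x + 8y at each:
  (0, 0): 0
  (0, 6): 48
  (2, 4): 40
  (14/3, 0): 56/3
Maximum is 48 at (0, 6).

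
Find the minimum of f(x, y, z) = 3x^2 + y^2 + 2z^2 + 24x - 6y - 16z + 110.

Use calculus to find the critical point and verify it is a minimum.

f(x,y,z) = 3x^2 + y^2 + 2z^2 + 24x - 6y - 16z + 110
df/dx = 6x + (24) = 0 => x = -4
df/dy = 2y + (-6) = 0 => y = 3
df/dz = 4z + (-16) = 0 => z = 4
f(-4,3,4) = 3*(-4)^2 + 1*(3)^2 + 2*(4)^2 + 24*(-4) + -6*(3) + -16*(4) + 110 = 21
Hessian is diagonal with entries 6, 2, 4 > 0, confirmed minimum.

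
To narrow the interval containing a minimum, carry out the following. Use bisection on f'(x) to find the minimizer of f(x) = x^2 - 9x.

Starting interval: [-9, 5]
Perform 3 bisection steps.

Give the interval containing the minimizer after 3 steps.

Finding critical point of f(x) = x^2 - 9x using bisection on f'(x) = 2x + -9.
f'(x) = 0 when x = 9/2.
Starting interval: [-9, 5]
Step 1: mid = -2, f'(mid) = -13, new interval = [-2, 5]
Step 2: mid = 3/2, f'(mid) = -6, new interval = [3/2, 5]
Step 3: mid = 13/4, f'(mid) = -5/2, new interval = [13/4, 5]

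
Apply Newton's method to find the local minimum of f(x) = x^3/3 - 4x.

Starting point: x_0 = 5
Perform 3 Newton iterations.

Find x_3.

f(x) = x^3/3 - 4x
f'(x) = x^2 - 4, f''(x) = 2x
Newton update: x_{n+1} = x_n - (x_n^2 - 4)/(2*x_n)
Step 1: x_0 = 5, f'=21, f''=10, x_1 = 29/10
Step 2: x_1 = 29/10, f'=441/100, f''=29/5, x_2 = 1241/580
Step 3: x_2 = 1241/580, f'=194481/336400, f''=1241/290, x_3 = 2885681/1439560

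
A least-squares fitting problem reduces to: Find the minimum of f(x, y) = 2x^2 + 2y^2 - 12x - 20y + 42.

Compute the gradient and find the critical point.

f(x,y) = 2x^2 + 2y^2 - 12x - 20y + 42
df/dx = 4x + (-12) = 0  =>  x = 3
df/dy = 4y + (-20) = 0  =>  y = 5
f(3, 5) = 2*(3)^2 + 2*(5)^2 + -12*(3) + -20*(5) + 42 = -26
Hessian is diagonal with entries 4, 4 > 0, so this is a minimum.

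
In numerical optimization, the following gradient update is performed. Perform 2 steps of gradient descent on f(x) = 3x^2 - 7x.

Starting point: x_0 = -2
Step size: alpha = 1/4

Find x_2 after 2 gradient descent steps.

f(x) = 3x^2 - 7x, f'(x) = 6x + (-7)
Step 1: f'(-2) = -19, x_1 = -2 - 1/4 * -19 = 11/4
Step 2: f'(11/4) = 19/2, x_2 = 11/4 - 1/4 * 19/2 = 3/8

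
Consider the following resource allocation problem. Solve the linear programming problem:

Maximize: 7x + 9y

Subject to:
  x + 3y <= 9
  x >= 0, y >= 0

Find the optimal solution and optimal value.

The feasible region has vertices at [(0, 0), (9, 0), (0, 3)].
Checking objective 7x + 9y at each vertex:
  (0, 0): 7*0 + 9*0 = 0
  (9, 0): 7*9 + 9*0 = 63
  (0, 3): 7*0 + 9*3 = 27
Maximum is 63 at (9, 0).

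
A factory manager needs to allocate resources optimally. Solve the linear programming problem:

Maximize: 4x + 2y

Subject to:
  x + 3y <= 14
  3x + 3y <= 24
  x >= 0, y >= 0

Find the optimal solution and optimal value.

Feasible vertices: (0, 0), (0, 14/3), (5, 3), (8, 0)
Objective 4x + 2y at each:
  (0, 0): 0
  (0, 14/3): 28/3
  (5, 3): 26
  (8, 0): 32
Maximum is 32 at (8, 0).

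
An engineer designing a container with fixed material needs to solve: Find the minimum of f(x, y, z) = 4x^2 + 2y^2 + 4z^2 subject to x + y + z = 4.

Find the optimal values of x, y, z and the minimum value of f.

Using Lagrange multipliers on f = 4x^2 + 2y^2 + 4z^2 with constraint x + y + z = 4:
Conditions: 2*4*x = lambda, 2*2*y = lambda, 2*4*z = lambda
So x = lambda/8, y = lambda/4, z = lambda/8
Substituting into constraint: lambda * (1/2) = 4
lambda = 8
x = 1, y = 2, z = 1
Minimum value = 16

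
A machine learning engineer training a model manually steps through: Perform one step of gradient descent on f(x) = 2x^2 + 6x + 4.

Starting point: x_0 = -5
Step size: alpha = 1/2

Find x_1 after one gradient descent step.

f(x) = 2x^2 + 6x + 4
f'(x) = 4x + 6
f'(-5) = 4*-5 + (6) = -14
x_1 = x_0 - alpha * f'(x_0) = -5 - 1/2 * -14 = 2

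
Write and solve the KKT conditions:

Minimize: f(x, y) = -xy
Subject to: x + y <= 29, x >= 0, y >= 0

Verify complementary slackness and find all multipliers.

Problem: min -xy s.t. x + y <= 29 (multiplier lambda), x >= 0 (mu_x), y >= 0 (mu_y)
KKT stationarity: -y + lambda - mu_x = 0, -x + lambda - mu_y = 0, with lambda, mu_x, mu_y >= 0
Complementary slackness: lambda*(x + y - 29) = 0, mu_x*x = 0, mu_y*y = 0
If lambda = 0: y = -mu_x <= 0 and x = -mu_y <= 0 force x = y = 0 with f = 0; but x = y = 29/2 is feasible with f = -841/4 < 0, so this is not the minimum. Hence lambda > 0 and x + y = 29.
Try x > 0, y > 0 (so mu_x = mu_y = 0): y = lambda, x = lambda => x = y = lambda
x + y = 29 => 2*lambda = 29 => lambda = 29/2
x* = y* = 29/2 > 0, consistent with mu_x = mu_y = 0.
(Any feasible point with x = 0 or y = 0 has f = 0 > -841/4, so the minimum is not on those boundaries.)
min(-xy) = -841/4 (i.e. max xy = 841/4)
Multipliers: lambda = 29/2, mu_x = 0, mu_y = 0
Complementary slackness: lambda*(x + y - 29) = 29/2*(29/2 + 29/2 - 29) = 0, mu_x*x = 0*29/2 = 0, mu_y*y = 0*29/2 = 0. Satisfied.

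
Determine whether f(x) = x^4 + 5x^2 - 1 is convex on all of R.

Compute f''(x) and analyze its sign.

f(x) = x^4 + 5x^2 - 1
f'(x) = 4x^3 + 10x
f''(x) = 12x^2 + 10
f''(x) = 12x^2 + 10 >= 10 > 0 for all x
Therefore, f is convex on R.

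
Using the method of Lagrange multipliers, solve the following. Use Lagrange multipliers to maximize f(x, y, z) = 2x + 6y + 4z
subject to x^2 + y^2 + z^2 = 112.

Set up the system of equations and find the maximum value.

Lagrange conditions: 2 = 2*lambda*x, 6 = 2*lambda*y, 4 = 2*lambda*z
So x:2 = y:6 = z:4, i.e. x = 2t, y = 6t, z = 4t
Constraint: t^2*(2^2 + 6^2 + 4^2) = 112
  t^2 * 56 = 112  =>  t = sqrt(2)
Maximum = 2*2t + 6*6t + 4*4t = 56*sqrt(2) = sqrt(6272)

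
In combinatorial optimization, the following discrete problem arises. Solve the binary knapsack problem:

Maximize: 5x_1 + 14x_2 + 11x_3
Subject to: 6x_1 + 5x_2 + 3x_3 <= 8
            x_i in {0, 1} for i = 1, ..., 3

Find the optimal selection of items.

Items: item 1 (v=5, w=6), item 2 (v=14, w=5), item 3 (v=11, w=3)
Capacity: 8
Checking all 8 subsets (w = total weight, v = total value):
  {}: w = 0, v = 0
  {1}: w = 6, v = 5
  {2}: w = 5, v = 14
  {3}: w = 3, v = 11
  {1, 2}: w = 11 > 8, infeasible
  {1, 3}: w = 9 > 8, infeasible
  {2, 3}: w = 8, v = 25
  {1, 2, 3}: w = 14 > 8, infeasible
Best feasible subset: items [2, 3]
Total weight: 8 <= 8, total value: 25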